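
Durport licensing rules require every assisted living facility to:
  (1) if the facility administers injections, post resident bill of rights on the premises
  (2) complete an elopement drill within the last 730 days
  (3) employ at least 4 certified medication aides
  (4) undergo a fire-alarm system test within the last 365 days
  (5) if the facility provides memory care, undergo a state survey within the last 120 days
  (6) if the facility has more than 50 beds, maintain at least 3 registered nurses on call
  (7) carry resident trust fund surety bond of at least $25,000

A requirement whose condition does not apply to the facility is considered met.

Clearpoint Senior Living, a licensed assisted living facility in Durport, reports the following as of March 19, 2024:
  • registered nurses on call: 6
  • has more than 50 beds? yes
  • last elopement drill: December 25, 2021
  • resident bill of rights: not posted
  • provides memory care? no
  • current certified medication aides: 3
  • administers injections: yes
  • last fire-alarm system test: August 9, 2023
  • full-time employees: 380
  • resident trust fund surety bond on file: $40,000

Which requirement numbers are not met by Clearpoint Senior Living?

1. condition 'administers injections' holds; resident bill of rights absent → not met
2. elopement drill 815 days ago vs limit 730 → not met
3. certified medication aides 3 < 4 → not met
4. fire-alarm system test 223 days ago vs limit 365 → met
5. condition 'provides memory care' does not hold → requirement n/a → met
6. condition 'has more than 50 beds' holds; registered nurses on call 6 ≥ 3 → met
7. resident trust fund surety bond $40,000 ≥ $25,000 → met
Not met: 1, 2, 3

1, 2, 3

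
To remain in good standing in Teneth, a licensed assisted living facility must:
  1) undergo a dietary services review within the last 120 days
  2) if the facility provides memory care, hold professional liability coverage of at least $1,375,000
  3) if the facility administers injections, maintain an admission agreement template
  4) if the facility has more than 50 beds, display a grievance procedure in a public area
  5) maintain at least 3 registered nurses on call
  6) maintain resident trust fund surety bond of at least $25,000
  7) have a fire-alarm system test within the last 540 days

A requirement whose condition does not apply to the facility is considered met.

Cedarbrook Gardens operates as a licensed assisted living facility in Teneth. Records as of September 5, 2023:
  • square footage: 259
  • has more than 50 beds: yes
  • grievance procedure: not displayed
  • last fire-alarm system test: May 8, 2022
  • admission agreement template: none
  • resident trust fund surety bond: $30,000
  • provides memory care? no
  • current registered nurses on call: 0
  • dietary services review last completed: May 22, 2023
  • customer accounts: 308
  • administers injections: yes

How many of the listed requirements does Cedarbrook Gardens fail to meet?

1. dietary services review 106 days ago vs limit 120 → met
2. condition 'provides memory care' does not hold → requirement n/a → met
3. condition 'administers injections' holds; admission agreement template absent → not met
4. condition 'has more than 50 beds' holds; grievance procedure absent → not met
5. registered nurses on call 0 < 3 → not met
6. resident trust fund surety bond $30,000 ≥ $25,000 → met
7. fire-alarm system test 485 days ago vs limit 540 → met
Not met: 3 of 7

3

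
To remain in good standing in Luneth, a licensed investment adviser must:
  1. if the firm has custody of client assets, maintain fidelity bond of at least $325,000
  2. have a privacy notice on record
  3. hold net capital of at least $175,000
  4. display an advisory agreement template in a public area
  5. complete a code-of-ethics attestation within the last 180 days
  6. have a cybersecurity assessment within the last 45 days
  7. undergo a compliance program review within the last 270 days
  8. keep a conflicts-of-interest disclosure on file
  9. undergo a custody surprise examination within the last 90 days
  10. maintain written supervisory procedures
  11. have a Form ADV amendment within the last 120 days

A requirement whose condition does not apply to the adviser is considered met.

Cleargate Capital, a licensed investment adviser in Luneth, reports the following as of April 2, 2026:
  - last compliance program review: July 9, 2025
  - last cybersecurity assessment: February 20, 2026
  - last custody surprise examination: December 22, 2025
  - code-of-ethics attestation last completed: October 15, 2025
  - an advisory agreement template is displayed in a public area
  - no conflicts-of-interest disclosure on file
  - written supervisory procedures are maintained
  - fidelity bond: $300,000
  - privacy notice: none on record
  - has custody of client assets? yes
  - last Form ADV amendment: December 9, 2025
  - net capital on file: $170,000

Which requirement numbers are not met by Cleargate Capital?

1. condition 'has custody of client assets' holds; fidelity bond $300,000 < $325,000 → not met
2. privacy notice absent → not met
3. net capital $170,000 < $175,000 → not met
4. advisory agreement template present → met
5. code-of-ethics attestation 169 days ago vs limit 180 → met
6. cybersecurity assessment 41 days ago vs limit 45 → met
7. compliance program review 267 days ago vs limit 270 → met
8. conflicts-of-interest disclosure absent → not met
9. custody surprise examination 101 days ago vs limit 90 → not met
10. written supervisory procedures present → met
11. Form ADV amendment 114 days ago vs limit 120 → met
Not met: 1, 2, 3, 8, 9

1, 2, 3, 8, 9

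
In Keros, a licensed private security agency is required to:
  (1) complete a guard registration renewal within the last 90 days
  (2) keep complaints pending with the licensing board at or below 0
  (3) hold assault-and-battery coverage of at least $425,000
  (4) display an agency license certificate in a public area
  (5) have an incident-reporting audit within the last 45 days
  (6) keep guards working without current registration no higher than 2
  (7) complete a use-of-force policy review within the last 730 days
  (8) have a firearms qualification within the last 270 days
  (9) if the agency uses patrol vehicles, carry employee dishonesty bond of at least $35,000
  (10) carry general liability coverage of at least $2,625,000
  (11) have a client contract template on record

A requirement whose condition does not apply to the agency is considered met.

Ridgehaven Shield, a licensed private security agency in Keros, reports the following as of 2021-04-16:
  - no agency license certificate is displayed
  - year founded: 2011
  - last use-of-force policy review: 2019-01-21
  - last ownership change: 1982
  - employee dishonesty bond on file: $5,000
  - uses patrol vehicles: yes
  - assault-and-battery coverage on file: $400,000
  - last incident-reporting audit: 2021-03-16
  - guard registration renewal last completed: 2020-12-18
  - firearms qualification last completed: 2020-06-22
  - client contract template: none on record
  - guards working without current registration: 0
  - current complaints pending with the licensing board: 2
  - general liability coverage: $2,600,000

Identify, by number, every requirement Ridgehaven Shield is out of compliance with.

1. guard registration renewal 119 days ago vs limit 90 → not met
2. complaints pending with the licensing board 2 > 0 → not met
3. assault-and-battery coverage $400,000 < $425,000 → not met
4. agency license certificate absent → not met
5. incident-reporting audit 31 days ago vs limit 45 → met
6. guards working without current registration 0 ≤ 2 → met
7. use-of-force policy review 816 days ago vs limit 730 → not met
8. firearms qualification 298 days ago vs limit 270 → not met
9. condition 'uses patrol vehicles' holds; employee dishonesty bond $5,000 < $35,000 → not met
10. general liability coverage $2,600,000 < $2,625,000 → not met
11. client contract template absent → not met
Not met: 1, 2, 3, 4, 7, 8, 9, 10, 11

1, 2, 3, 4, 7, 8, 9, 10, 11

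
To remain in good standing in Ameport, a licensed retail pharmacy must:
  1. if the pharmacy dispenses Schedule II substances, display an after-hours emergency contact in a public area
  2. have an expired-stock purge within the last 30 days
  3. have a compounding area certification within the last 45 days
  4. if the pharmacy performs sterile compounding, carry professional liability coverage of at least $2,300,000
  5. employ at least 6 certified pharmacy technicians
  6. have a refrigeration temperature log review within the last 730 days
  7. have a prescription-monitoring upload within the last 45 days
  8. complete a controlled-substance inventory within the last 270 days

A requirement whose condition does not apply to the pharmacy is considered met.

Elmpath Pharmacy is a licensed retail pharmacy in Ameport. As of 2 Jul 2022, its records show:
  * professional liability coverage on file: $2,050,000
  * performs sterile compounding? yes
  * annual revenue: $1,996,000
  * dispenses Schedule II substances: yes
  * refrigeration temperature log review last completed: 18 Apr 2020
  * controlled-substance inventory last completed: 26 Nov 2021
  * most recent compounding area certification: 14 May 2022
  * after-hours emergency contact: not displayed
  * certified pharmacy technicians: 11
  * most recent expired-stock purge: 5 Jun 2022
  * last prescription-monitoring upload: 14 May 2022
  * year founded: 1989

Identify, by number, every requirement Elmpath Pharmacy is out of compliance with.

1, 3, 4, 6, 7

1. condition 'dispenses Schedule II substances' holds; after-hours emergency contact absent → not met
2. expired-stock purge 27 days ago vs limit 30 → met
3. compounding area certification 49 days ago vs limit 45 → not met
4. condition 'performs sterile compounding' holds; professional liability coverage $2,050,000 < $2,300,000 → not met
5. certified pharmacy technicians 11 ≥ 6 → met
6. refrigeration temperature log review 805 days ago vs limit 730 → not met
7. prescription-monitoring upload 49 days ago vs limit 45 → not met
8. controlled-substance inventory 218 days ago vs limit 270 → met
Not met: 1, 3, 4, 6, 7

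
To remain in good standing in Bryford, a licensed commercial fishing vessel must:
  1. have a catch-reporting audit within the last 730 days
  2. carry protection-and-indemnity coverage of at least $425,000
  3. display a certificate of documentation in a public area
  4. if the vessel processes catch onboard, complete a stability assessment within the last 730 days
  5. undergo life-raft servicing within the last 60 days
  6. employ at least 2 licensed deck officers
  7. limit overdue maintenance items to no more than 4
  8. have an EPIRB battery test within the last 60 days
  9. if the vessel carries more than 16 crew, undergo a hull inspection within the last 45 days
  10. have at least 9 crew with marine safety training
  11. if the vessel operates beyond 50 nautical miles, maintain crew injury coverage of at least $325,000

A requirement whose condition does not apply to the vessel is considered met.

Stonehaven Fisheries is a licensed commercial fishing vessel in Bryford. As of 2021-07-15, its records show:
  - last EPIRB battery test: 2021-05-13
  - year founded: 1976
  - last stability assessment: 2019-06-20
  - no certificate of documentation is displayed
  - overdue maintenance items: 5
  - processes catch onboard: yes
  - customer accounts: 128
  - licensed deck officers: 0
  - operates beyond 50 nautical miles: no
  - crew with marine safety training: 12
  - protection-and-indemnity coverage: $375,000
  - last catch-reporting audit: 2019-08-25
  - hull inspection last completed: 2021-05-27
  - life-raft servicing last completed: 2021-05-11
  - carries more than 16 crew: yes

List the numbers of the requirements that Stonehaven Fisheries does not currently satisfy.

1. catch-reporting audit 690 days ago vs limit 730 → met
2. protection-and-indemnity coverage $375,000 < $425,000 → not met
3. certificate of documentation absent → not met
4. condition 'processes catch onboard' holds; stability assessment 756 days ago vs limit 730 → not met
5. life-raft servicing 65 days ago vs limit 60 → not met
6. licensed deck officers 0 < 2 → not met
7. overdue maintenance items 5 > 4 → not met
8. EPIRB battery test 63 days ago vs limit 60 → not met
9. condition 'carries more than 16 crew' holds; hull inspection 49 days ago vs limit 45 → not met
10. crew with marine safety training 12 ≥ 9 → met
11. condition 'operates beyond 50 nautical miles' does not hold → requirement n/a → met
Not met: 2, 3, 4, 5, 6, 7, 8, 9

2, 3, 4, 5, 6, 7, 8, 9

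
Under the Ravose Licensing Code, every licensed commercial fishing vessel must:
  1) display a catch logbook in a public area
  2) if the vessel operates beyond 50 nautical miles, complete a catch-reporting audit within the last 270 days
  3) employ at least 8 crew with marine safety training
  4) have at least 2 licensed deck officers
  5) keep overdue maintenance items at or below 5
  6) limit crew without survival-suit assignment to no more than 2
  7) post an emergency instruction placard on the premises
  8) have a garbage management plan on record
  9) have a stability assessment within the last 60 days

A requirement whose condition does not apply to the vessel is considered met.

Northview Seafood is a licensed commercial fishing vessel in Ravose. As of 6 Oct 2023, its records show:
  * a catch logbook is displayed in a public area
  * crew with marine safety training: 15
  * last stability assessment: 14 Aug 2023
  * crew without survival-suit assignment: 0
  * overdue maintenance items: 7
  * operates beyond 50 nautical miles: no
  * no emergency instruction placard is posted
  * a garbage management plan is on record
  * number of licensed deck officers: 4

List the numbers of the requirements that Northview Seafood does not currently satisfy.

1. catch logbook present → met
2. condition 'operates beyond 50 nautical miles' does not hold → requirement n/a → met
3. crew with marine safety training 15 ≥ 8 → met
4. licensed deck officers 4 ≥ 2 → met
5. overdue maintenance items 7 > 5 → not met
6. crew without survival-suit assignment 0 ≤ 2 → met
7. emergency instruction placard absent → not met
8. garbage management plan present → met
9. stability assessment 53 days ago vs limit 60 → met
Not met: 5, 7

5, 7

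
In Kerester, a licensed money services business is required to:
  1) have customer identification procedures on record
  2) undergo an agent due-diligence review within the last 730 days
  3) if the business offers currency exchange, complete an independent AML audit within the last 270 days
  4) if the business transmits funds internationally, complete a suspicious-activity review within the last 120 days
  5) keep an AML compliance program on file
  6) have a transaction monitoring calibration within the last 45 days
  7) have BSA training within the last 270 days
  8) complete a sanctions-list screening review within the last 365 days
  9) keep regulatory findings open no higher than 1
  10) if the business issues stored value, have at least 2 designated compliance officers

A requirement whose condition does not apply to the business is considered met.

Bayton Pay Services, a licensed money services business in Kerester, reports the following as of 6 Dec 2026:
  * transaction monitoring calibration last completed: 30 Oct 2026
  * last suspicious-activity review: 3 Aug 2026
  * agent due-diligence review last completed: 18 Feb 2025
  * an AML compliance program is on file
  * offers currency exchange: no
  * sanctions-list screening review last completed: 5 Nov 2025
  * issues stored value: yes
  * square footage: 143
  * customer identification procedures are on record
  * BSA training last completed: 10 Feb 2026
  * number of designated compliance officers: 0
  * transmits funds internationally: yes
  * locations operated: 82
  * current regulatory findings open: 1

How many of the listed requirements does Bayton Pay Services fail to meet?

4

1. customer identification procedures present → met
2. agent due-diligence review 656 days ago vs limit 730 → met
3. condition 'offers currency exchange' does not hold → requirement n/a → met
4. condition 'transmits funds internationally' holds; suspicious-activity review 125 days ago vs limit 120 → not met
5. AML compliance program present → met
6. transaction monitoring calibration 37 days ago vs limit 45 → met
7. BSA training 299 days ago vs limit 270 → not met
8. sanctions-list screening review 396 days ago vs limit 365 → not met
9. regulatory findings open 1 ≤ 1 → met
10. condition 'issues stored value' holds; designated compliance officers 0 < 2 → not met
Not met: 4 of 10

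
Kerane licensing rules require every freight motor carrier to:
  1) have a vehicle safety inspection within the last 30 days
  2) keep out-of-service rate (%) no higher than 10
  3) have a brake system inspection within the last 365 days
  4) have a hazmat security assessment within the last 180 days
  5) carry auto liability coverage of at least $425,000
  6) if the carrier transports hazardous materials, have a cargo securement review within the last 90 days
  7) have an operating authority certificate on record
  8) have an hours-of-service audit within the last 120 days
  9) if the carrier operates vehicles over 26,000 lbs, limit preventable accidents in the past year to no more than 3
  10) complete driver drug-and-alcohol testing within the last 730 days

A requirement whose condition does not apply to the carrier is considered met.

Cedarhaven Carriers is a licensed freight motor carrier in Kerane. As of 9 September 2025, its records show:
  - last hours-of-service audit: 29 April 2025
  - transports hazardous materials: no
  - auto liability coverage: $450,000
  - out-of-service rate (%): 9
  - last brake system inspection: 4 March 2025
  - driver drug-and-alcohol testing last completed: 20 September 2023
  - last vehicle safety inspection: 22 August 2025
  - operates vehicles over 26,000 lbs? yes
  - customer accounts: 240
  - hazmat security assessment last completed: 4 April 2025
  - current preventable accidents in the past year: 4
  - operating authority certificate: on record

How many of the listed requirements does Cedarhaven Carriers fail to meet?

1. vehicle safety inspection 18 days ago vs limit 30 → met
2. out-of-service rate (%) 9 ≤ 10 → met
3. brake system inspection 189 days ago vs limit 365 → met
4. hazmat security assessment 158 days ago vs limit 180 → met
5. auto liability coverage $450,000 ≥ $425,000 → met
6. condition 'transports hazardous materials' does not hold → requirement n/a → met
7. operating authority certificate present → met
8. hours-of-service audit 133 days ago vs limit 120 → not met
9. condition 'operates vehicles over 26,000 lbs' holds; preventable accidents in the past year 4 > 3 → not met
10. driver drug-and-alcohol testing 720 days ago vs limit 730 → met
Not met: 2 of 10

2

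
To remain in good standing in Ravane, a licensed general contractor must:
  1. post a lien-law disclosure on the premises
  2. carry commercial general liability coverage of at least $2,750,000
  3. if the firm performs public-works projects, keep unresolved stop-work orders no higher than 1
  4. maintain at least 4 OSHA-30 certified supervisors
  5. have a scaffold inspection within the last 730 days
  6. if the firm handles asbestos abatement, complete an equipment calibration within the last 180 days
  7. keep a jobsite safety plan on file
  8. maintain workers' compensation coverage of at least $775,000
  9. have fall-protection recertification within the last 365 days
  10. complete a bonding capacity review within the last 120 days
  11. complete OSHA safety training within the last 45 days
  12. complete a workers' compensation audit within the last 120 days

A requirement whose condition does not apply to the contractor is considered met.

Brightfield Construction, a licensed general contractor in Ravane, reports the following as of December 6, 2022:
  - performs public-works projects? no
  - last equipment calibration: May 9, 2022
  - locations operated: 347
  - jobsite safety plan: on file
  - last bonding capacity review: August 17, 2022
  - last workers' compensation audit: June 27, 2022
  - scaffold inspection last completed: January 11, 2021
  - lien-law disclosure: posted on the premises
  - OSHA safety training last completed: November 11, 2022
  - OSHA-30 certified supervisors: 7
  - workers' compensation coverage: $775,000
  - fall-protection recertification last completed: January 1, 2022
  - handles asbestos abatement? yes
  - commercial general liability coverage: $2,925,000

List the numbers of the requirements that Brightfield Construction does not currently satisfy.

6, 12

1. lien-law disclosure present → met
2. commercial general liability coverage $2,925,000 ≥ $2,750,000 → met
3. condition 'performs public-works projects' does not hold → requirement n/a → met
4. OSHA-30 certified supervisors 7 ≥ 4 → met
5. scaffold inspection 694 days ago vs limit 730 → met
6. condition 'handles asbestos abatement' holds; equipment calibration 211 days ago vs limit 180 → not met
7. jobsite safety plan present → met
8. workers' compensation coverage $775,000 ≥ $775,000 → met
9. fall-protection recertification 339 days ago vs limit 365 → met
10. bonding capacity review 111 days ago vs limit 120 → met
11. OSHA safety training 25 days ago vs limit 45 → met
12. workers' compensation audit 162 days ago vs limit 120 → not met
Not met: 6, 12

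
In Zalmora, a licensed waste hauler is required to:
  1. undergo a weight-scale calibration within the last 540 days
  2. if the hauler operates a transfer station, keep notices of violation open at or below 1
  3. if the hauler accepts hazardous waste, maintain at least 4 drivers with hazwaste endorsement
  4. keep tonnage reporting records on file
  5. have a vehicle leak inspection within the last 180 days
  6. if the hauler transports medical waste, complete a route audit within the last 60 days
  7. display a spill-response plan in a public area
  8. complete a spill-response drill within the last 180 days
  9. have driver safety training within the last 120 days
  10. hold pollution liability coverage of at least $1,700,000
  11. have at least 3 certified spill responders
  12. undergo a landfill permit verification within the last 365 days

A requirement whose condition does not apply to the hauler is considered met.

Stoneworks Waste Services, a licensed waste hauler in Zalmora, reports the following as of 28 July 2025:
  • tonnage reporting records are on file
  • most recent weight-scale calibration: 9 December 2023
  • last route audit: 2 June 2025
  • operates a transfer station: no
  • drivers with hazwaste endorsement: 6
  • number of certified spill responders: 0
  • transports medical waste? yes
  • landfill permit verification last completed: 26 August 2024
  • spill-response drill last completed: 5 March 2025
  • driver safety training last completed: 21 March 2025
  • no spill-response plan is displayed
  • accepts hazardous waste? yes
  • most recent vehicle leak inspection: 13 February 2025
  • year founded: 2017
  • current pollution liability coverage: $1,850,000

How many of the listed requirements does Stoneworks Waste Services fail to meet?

1. weight-scale calibration 597 days ago vs limit 540 → not met
2. condition 'operates a transfer station' does not hold → requirement n/a → met
3. condition 'accepts hazardous waste' holds; drivers with hazwaste endorsement 6 ≥ 4 → met
4. tonnage reporting records present → met
5. vehicle leak inspection 165 days ago vs limit 180 → met
6. condition 'transports medical waste' holds; route audit 56 days ago vs limit 60 → met
7. spill-response plan absent → not met
8. spill-response drill 145 days ago vs limit 180 → met
9. driver safety training 129 days ago vs limit 120 → not met
10. pollution liability coverage $1,850,000 ≥ $1,700,000 → met
11. certified spill responders 0 < 3 → not met
12. landfill permit verification 336 days ago vs limit 365 → met
Not met: 4 of 12

4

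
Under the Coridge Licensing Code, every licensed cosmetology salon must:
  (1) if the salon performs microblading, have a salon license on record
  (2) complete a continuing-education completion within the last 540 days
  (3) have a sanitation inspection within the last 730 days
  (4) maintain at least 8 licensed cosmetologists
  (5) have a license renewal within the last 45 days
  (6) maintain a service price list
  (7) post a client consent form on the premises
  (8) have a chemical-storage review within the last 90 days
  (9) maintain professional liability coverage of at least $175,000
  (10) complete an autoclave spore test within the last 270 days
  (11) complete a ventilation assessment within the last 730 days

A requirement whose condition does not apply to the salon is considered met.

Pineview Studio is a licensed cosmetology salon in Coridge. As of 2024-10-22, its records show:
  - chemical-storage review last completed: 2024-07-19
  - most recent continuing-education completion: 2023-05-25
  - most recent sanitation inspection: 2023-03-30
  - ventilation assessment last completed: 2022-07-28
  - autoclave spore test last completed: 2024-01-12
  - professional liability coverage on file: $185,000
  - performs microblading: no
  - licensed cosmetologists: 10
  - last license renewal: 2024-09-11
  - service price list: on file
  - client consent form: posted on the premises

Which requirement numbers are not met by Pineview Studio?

8, 10, 11

1. condition 'performs microblading' does not hold → requirement n/a → met
2. continuing-education completion 516 days ago vs limit 540 → met
3. sanitation inspection 572 days ago vs limit 730 → met
4. licensed cosmetologists 10 ≥ 8 → met
5. license renewal 41 days ago vs limit 45 → met
6. service price list present → met
7. client consent form present → met
8. chemical-storage review 95 days ago vs limit 90 → not met
9. professional liability coverage $185,000 ≥ $175,000 → met
10. autoclave spore test 284 days ago vs limit 270 → not met
11. ventilation assessment 817 days ago vs limit 730 → not met
Not met: 8, 10, 11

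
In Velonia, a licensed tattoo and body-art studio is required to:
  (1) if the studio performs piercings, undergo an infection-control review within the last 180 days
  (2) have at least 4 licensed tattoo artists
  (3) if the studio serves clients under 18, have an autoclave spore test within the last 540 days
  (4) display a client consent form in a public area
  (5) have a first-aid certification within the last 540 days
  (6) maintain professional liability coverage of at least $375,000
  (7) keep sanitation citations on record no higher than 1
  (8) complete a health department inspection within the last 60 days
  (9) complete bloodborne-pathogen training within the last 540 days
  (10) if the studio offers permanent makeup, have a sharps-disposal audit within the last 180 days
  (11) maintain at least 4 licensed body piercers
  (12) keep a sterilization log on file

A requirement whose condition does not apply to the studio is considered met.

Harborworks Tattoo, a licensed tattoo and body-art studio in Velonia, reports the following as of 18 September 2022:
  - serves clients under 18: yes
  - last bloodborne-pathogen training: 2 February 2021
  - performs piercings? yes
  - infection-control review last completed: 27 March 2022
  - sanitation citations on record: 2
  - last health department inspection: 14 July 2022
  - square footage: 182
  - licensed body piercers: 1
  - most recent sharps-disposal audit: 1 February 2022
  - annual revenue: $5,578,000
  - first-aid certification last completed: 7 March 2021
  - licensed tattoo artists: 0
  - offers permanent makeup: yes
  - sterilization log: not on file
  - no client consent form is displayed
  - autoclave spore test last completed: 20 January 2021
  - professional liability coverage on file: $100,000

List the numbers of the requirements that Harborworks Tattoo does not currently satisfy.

2, 3, 4, 5, 6, 7, 8, 9, 10, 11, 12

1. condition 'performs piercings' holds; infection-control review 175 days ago vs limit 180 → met
2. licensed tattoo artists 0 < 4 → not met
3. condition 'serves clients under 18' holds; autoclave spore test 606 days ago vs limit 540 → not met
4. client consent form absent → not met
5. first-aid certification 560 days ago vs limit 540 → not met
6. professional liability coverage $100,000 < $375,000 → not met
7. sanitation citations on record 2 > 1 → not met
8. health department inspection 66 days ago vs limit 60 → not met
9. bloodborne-pathogen training 593 days ago vs limit 540 → not met
10. condition 'offers permanent makeup' holds; sharps-disposal audit 229 days ago vs limit 180 → not met
11. licensed body piercers 1 < 4 → not met
12. sterilization log absent → not met
Not met: 2, 3, 4, 5, 6, 7, 8, 9, 10, 11, 12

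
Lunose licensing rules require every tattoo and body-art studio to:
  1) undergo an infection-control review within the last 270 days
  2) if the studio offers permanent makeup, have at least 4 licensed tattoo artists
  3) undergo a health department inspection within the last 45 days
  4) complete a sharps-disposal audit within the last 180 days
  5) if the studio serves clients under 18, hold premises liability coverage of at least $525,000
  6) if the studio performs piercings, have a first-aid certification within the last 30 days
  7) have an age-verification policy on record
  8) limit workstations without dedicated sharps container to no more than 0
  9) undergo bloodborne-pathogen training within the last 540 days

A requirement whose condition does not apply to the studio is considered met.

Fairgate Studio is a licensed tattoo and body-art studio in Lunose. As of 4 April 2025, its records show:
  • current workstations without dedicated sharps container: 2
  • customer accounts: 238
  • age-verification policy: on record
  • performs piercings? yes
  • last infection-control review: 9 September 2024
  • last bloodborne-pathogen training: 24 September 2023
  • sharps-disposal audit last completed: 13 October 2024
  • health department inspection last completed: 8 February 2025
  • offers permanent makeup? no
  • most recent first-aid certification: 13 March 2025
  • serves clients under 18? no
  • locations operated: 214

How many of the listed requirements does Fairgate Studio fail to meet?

3

1. infection-control review 207 days ago vs limit 270 → met
2. condition 'offers permanent makeup' does not hold → requirement n/a → met
3. health department inspection 55 days ago vs limit 45 → not met
4. sharps-disposal audit 173 days ago vs limit 180 → met
5. condition 'serves clients under 18' does not hold → requirement n/a → met
6. condition 'performs piercings' holds; first-aid certification 22 days ago vs limit 30 → met
7. age-verification policy present → met
8. workstations without dedicated sharps container 2 > 0 → not met
9. bloodborne-pathogen training 558 days ago vs limit 540 → not met
Not met: 3 of 9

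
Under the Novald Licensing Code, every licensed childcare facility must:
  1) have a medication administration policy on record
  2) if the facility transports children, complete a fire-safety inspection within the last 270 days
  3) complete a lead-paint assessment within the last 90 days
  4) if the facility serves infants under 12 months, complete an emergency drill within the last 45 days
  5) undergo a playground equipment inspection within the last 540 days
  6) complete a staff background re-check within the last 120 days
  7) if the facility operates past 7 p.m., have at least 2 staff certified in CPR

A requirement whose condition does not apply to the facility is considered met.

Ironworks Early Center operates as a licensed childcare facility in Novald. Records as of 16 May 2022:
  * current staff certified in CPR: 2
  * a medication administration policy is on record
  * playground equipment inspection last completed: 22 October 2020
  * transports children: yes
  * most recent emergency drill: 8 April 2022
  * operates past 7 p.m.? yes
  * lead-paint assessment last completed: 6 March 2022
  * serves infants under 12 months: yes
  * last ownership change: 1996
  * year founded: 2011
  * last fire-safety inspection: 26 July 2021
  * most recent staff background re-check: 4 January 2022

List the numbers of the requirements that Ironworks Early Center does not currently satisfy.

2, 5, 6

1. medication administration policy present → met
2. condition 'transports children' holds; fire-safety inspection 294 days ago vs limit 270 → not met
3. lead-paint assessment 71 days ago vs limit 90 → met
4. condition 'serves infants under 12 months' holds; emergency drill 38 days ago vs limit 45 → met
5. playground equipment inspection 571 days ago vs limit 540 → not met
6. staff background re-check 132 days ago vs limit 120 → not met
7. condition 'operates past 7 p.m.' holds; staff certified in CPR 2 ≥ 2 → met
Not met: 2, 5, 6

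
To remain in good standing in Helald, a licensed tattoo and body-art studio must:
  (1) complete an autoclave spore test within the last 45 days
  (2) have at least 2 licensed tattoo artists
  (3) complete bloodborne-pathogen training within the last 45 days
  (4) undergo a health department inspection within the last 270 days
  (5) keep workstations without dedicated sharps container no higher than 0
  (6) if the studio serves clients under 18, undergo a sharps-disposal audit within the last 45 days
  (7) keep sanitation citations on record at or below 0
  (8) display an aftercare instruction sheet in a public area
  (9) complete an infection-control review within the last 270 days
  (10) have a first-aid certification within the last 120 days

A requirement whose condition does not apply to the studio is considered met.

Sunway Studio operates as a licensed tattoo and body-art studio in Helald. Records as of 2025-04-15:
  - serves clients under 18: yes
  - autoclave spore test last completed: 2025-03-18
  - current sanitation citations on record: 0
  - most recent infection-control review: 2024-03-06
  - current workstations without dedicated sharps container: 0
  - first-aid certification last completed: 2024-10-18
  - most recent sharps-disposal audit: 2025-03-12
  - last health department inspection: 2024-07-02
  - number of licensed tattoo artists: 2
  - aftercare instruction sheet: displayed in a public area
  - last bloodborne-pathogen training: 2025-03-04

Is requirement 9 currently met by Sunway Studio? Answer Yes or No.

No

9. infection-control review 405 days ago vs limit 270 → not met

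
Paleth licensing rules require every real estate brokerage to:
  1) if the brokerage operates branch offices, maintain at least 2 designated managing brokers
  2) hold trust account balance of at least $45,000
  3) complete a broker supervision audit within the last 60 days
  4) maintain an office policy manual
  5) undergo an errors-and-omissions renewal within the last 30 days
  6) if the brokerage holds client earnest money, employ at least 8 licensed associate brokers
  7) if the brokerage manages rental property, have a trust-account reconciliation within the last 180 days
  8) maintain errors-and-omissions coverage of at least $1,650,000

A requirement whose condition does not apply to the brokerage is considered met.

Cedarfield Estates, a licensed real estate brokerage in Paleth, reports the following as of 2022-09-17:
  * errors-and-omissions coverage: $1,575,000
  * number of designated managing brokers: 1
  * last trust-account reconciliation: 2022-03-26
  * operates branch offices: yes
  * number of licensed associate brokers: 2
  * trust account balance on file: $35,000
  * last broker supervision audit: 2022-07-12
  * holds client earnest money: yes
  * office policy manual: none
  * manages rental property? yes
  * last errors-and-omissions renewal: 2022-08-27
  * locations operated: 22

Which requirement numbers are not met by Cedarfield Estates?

1, 2, 3, 4, 6, 8

1. condition 'operates branch offices' holds; designated managing brokers 1 < 2 → not met
2. trust account balance $35,000 < $45,000 → not met
3. broker supervision audit 67 days ago vs limit 60 → not met
4. office policy manual absent → not met
5. errors-and-omissions renewal 21 days ago vs limit 30 → met
6. condition 'holds client earnest money' holds; licensed associate brokers 2 < 8 → not met
7. condition 'manages rental property' holds; trust-account reconciliation 175 days ago vs limit 180 → met
8. errors-and-omissions coverage $1,575,000 < $1,650,000 → not met
Not met: 1, 2, 3, 4, 6, 8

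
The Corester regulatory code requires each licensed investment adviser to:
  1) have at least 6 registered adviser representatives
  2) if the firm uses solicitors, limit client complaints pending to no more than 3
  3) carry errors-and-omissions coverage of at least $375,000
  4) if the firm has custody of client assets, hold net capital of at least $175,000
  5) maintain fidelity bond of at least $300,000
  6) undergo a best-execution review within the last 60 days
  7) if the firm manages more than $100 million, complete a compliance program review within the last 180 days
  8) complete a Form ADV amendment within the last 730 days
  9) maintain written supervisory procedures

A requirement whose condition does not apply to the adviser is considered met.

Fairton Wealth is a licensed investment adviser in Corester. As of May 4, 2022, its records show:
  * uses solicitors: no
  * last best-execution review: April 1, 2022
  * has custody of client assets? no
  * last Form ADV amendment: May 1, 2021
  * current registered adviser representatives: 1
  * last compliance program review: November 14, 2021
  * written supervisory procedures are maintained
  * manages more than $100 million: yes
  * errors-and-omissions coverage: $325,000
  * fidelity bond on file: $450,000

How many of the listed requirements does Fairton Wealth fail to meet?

2

1. registered adviser representatives 1 < 6 → not met
2. condition 'uses solicitors' does not hold → requirement n/a → met
3. errors-and-omissions coverage $325,000 < $375,000 → not met
4. condition 'has custody of client assets' does not hold → requirement n/a → met
5. fidelity bond $450,000 ≥ $300,000 → met
6. best-execution review 33 days ago vs limit 60 → met
7. condition 'manages more than $100 million' holds; compliance program review 171 days ago vs limit 180 → met
8. Form ADV amendment 368 days ago vs limit 730 → met
9. written supervisory procedures present → met
Not met: 2 of 9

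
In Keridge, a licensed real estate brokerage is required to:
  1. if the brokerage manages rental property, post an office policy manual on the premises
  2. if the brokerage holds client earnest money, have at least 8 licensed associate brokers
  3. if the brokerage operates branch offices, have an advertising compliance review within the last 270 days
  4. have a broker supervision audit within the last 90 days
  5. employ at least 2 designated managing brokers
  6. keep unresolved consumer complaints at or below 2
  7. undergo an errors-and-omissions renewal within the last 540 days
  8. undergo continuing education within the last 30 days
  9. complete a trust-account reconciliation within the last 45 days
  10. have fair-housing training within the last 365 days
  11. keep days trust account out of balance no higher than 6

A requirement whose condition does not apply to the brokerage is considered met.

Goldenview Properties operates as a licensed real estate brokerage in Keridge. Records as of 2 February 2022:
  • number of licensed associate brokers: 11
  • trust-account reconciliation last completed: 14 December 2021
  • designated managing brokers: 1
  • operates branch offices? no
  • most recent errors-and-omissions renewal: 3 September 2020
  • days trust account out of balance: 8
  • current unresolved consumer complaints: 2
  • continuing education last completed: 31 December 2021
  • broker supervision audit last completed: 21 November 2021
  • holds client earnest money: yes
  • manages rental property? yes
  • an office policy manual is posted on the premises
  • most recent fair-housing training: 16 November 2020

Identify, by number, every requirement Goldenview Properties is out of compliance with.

1. condition 'manages rental property' holds; office policy manual present → met
2. condition 'holds client earnest money' holds; licensed associate brokers 11 ≥ 8 → met
3. condition 'operates branch offices' does not hold → requirement n/a → met
4. broker supervision audit 73 days ago vs limit 90 → met
5. designated managing brokers 1 < 2 → not met
6. unresolved consumer complaints 2 ≤ 2 → met
7. errors-and-omissions renewal 517 days ago vs limit 540 → met
8. continuing education 33 days ago vs limit 30 → not met
9. trust-account reconciliation 50 days ago vs limit 45 → not met
10. fair-housing training 443 days ago vs limit 365 → not met
11. days trust account out of balance 8 > 6 → not met
Not met: 5, 8, 9, 10, 11

5, 8, 9, 10, 11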